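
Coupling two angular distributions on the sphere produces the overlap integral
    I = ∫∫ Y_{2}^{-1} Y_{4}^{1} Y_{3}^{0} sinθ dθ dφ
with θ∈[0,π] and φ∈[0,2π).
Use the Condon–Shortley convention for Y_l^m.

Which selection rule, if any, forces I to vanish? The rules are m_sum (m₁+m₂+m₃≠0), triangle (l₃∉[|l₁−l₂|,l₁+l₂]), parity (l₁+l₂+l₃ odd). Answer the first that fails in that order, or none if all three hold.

Σmᵢ = 0  ✓
l₃∈[|l₁−l₂|,l₁+l₂]=[2,6], have l₃=3  ✓
Σlᵢ = 9 ⇒ odd  ✗

parity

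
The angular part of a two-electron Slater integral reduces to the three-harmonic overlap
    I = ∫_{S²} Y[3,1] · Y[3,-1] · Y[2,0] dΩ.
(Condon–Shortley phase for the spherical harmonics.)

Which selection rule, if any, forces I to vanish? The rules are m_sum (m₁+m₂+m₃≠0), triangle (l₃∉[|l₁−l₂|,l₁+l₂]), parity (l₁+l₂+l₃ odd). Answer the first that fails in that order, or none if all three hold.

none

m₁+m₂+m₃ = 1 − 1 + 0 = 0  ✓
triangle: |3−3|=0 ≤ l₃=2 ≤ 3+3=6  ✓
parity: l₁+l₂+l₃ = 8 is even  ✓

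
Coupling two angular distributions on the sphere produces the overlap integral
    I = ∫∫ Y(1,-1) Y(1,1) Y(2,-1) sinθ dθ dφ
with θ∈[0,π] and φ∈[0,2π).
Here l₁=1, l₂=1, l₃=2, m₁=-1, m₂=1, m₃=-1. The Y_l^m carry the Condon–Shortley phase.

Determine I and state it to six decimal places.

-1 + 1 − 1 = -1 ≠ 0: azimuthal integral kills it; I = 0

0.000000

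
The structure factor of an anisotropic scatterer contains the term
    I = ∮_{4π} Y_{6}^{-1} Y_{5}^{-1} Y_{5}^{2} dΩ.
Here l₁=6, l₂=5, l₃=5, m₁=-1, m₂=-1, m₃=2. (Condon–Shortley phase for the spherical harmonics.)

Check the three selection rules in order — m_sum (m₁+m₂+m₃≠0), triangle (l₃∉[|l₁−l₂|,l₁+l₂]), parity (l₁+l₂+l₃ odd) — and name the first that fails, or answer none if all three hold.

m₁+m₂+m₃ = -1 − 1 + 2 = 0  ✓
triangle: |6−5|=1 ≤ l₃=5 ≤ 6+5=11  ✓
parity: l₁+l₂+l₃ = 16 is even  ✓

none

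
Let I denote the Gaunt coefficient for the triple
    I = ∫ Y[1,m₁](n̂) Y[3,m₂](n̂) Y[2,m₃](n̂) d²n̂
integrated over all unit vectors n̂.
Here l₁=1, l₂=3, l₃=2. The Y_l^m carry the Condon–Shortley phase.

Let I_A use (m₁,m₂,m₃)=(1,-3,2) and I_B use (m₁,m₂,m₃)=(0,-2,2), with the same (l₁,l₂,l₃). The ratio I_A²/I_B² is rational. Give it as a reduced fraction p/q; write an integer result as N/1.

Same 1,3,2: normalisation and zero-m 3j drop out of the ratio.
A: Δ: 2! 0! 4! / 7! → 1/105; sum: t=0:+1/48 = 1/48; 3j²(1 3 2; 1 -3 2) = Δ·Π!·Σ² = 1/7  (sign +1)
B: Δ: 2! 0! 4! / 7! → 1/105; sum: t=1:−1/24 = -1/24; 3j²(1 3 2; 0 -2 2) = Δ·Π!·Σ² = 1/21  (sign -1)
I_A²/I_B² = (1/7)/(1/21) = 3/1

3/1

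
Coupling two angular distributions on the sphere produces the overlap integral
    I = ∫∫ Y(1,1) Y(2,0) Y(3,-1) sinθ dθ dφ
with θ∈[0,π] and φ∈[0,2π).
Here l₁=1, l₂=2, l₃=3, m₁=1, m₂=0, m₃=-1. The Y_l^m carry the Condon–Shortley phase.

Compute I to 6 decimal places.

Checks pass: Σm=0; 6 even; l₃=3∈[1,3].
(2·1+1)(2·2+1)(2·3+1) = 105
Δ: 0! 2! 4! / 7! → 1/105
sum: t=0:+1/4 = 1/4
3j²(1 2 3; 0 0 0) = Δ·Π!·Σ² = 3/35  (sign -1)
sum: t=0:+1/8 = 1/8
3j²(1 2 3; 1 0 -1) = Δ·Π!·Σ² = 2/35  (sign +1)
combine: 4πI² = 105·3/35·2/35 = 18/35
take √, sign -1: I = -0.20230066

-0.202301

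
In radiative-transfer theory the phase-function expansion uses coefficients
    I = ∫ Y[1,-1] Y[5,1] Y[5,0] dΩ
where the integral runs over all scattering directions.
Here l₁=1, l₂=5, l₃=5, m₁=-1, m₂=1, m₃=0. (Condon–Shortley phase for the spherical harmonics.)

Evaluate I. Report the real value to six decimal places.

l₁+l₂+l₃=11 is odd: 3j(l;000)=0 ⇒ I=0

0.000000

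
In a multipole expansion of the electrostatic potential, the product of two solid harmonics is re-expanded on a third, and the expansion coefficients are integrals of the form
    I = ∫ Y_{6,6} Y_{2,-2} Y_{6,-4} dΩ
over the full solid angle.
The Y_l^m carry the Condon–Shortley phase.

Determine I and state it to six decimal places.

m-sum 0 ✓  L=14 even ✓  4≤6≤8 ✓
Π(2lᵢ+1) = 13×5×13 = 845
triangle coeff Δ(6,2,6) = 1/90090
Σ_t [0,2]: t=0:+1/69120 t=1:−1/14400 t=2:+1/69120 = -7/172800
(3j)²=14/715 [(6 2 6; 0 0 0)], sign=-1
Σ_t [0,0]: t=0:+1/14515200 = 1/14515200
(3j)²=2/455 [(6 2 6; 6 -2 -4)], sign=+1
⇒ 4πI² = 4/55
I = (-1)√(4/55/(4π)) = -0.07607531

-0.076075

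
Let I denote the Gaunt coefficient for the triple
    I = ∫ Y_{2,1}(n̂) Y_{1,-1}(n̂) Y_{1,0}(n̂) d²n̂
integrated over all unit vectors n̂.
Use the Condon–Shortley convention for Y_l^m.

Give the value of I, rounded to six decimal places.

m-sum 0 ✓  L=4 even ✓  1≤1≤3 ✓
Π(2lᵢ+1) = 5×3×3 = 45
triangle coeff Δ(2,1,1) = 1/30
Σ_t [1,1]: t=1:−1/1 = -1/1
(3j)²=2/15 [(2 1 1; 0 0 0)], sign=+1
Σ_t [0,0]: t=0:+1/2 = 1/2
(3j)²=1/10 [(2 1 1; 1 -1 0)], sign=-1
⇒ 4πI² = 3/5
I = (-1)√(3/5/(4π)) = -0.21850969

-0.218510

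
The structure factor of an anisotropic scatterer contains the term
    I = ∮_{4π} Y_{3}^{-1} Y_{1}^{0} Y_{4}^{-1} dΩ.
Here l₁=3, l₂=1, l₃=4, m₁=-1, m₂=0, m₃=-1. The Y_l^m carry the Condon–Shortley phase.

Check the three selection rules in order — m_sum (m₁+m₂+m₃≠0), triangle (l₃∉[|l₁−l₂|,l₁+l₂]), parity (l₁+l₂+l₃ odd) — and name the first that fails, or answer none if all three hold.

m_sum

azimuthal sum: -1 + 0 − 1 = -2  ✗
2 ≤ 4 ≤ 4 (triangle on l)
L = 3 + 1 + 4 = 8 (even)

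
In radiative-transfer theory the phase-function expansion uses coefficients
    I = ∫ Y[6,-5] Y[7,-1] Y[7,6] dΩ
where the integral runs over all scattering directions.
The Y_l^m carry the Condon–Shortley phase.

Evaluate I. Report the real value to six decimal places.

Rules hold: Σm=0, L=20 even, 1≤7≤13.
N = 13·15·15 = 2925
Δ = 6!·6!·8!/21! = 1/2444321880
Racah Σ t=0..6: t=0:+1/2612736000 t=1:−1/20736000 t=2:+1/1658880 t=3:−1/746496 t=4:+1/1658880 t=5:−1/20736000 t=6:+1/2612736000 = -1/4354560
⇒ 3j(6 7 7; 0 0 0)² = 1000/138567, sgn +1
Racah Σ t=5..6: t=5:−1/435456000 t=6:+1/3483648000 = -1/497664000
⇒ 3j(6 7 7; -5 -1 6)² = 77/6460, sgn +1
4πI² = N·(3j₀)²·(3jₘ)² = 26250/104329
I = +1·√(0.251608/4π) = 0.14150025

0.141500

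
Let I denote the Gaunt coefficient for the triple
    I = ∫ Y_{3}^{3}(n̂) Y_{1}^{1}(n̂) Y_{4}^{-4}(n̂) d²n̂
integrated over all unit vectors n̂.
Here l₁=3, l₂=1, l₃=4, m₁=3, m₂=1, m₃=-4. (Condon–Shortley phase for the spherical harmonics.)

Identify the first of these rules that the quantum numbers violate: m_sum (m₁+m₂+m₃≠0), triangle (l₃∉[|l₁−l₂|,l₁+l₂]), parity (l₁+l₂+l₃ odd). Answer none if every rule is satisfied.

none

azimuthal sum: 3 + 1 − 4 = 0  ✓
2 ≤ 4 ≤ 4 (triangle on l)  ✓
L = 3 + 1 + 4 = 8 (even)  ✓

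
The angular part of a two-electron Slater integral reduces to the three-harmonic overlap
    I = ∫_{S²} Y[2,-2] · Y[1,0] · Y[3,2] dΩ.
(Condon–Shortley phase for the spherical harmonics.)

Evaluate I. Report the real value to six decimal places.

m-sum 0 ✓  L=6 even ✓  1≤3≤3 ✓
Π(2lᵢ+1) = 5×3×7 = 105
triangle coeff Δ(2,1,3) = 1/105
Σ_t [0,0]: t=0:+1/4 = 1/4
(3j)²=3/35 [(2 1 3; 0 0 0)], sign=-1
Σ_t [0,0]: t=0:+1/24 = 1/24
(3j)²=1/21 [(2 1 3; -2 0 2)], sign=-1
⇒ 4πI² = 3/7
I = (+1)√(3/7/(4π)) = 0.18467439

0.184674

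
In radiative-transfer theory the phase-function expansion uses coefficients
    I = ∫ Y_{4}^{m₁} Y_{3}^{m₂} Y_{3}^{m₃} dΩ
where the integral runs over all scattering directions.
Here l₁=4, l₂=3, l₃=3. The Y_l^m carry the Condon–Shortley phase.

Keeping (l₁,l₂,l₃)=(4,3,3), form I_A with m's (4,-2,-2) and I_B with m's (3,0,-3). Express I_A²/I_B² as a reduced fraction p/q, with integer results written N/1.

10/9

Shared (l₁,l₂,l₃)=(4,3,3): N and (l;000)² cancel in I_A²/I_B².
A: Δ = 4!·4!·2!/11! = 1/34650; Racah Σ t=0..0: t=0:+1/576 = 1/576; ⇒ 3j(4 3 3; 4 -2 -2)² = 5/99, sgn -1
B: Δ = 4!·4!·2!/11! = 1/34650; Racah Σ t=1..1: t=1:−1/288 = -1/288; ⇒ 3j(4 3 3; 3 0 -3)² = 1/22, sgn -1
I_A²/I_B² = (5/99)/(1/22) = 10/9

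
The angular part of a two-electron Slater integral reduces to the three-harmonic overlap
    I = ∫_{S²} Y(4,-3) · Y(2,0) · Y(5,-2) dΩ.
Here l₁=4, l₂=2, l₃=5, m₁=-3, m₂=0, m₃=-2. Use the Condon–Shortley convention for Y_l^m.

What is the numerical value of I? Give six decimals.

0.000000

Σmᵢ = -5 ≠ 0, so the φ-integral vanishes; I = 0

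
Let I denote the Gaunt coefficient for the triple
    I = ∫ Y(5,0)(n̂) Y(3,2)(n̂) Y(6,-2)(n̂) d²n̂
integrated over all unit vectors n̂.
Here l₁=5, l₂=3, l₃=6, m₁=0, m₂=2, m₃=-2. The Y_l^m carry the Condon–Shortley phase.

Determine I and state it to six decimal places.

Rules hold: Σm=0, L=14 even, 2≤6≤8.
N = 11·7·13 = 1001
Δ = 2!·8!·4!/15! = 1/675675
Racah Σ t=0..2: t=0:+1/8640 t=1:−1/2304 t=2:+1/8640 = -7/34560
⇒ 3j(5 3 6; 0 0 0)² = 7/429, sgn -1
Racah Σ t=1..2: t=1:−1/13824 t=2:+1/8640 = 1/23040
⇒ 3j(5 3 6; 0 2 -2)² = 2/429, sgn +1
4πI² = N·(3j₀)²·(3jₘ)² = 98/1287
I = -1·√(0.0761461/4π) = -0.07784287

-0.077843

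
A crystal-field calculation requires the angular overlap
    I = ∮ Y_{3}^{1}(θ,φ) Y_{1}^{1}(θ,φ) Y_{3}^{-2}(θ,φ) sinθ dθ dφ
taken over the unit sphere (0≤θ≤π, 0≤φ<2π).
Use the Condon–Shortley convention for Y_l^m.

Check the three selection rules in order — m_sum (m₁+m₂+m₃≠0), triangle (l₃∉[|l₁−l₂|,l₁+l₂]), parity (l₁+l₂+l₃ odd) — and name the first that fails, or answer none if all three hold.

parity

azimuthal sum: 1 + 1 − 2 = 0  ✓
2 ≤ 3 ≤ 4 (triangle on l)  ✓
L = 3 + 1 + 3 = 7 (odd)  ✗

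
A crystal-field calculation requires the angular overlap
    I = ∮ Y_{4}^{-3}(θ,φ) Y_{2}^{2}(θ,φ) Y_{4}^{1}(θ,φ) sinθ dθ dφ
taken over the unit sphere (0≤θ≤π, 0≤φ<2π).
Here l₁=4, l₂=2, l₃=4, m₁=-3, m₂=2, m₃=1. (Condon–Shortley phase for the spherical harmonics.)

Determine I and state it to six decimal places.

0.159270

Checks pass: Σm=0; 10 even; l₃=4∈[2,6].
(2·4+1)(2·2+1)(2·4+1) = 405
Δ: 2! 6! 2! / 11! → 1/13860
sum: t=0:+1/192 t=1:−1/36 t=2:+1/192 = -5/288
3j²(4 2 4; 0 0 0) = Δ·Π!·Σ² = 20/693  (sign -1)
sum: t=2:+1/480 = 1/480
3j²(4 2 4; -3 2 1) = Δ·Π!·Σ² = 3/110  (sign -1)
combine: 4πI² = 405·20/693·3/110 = 270/847
take √, sign +1: I = 0.15927046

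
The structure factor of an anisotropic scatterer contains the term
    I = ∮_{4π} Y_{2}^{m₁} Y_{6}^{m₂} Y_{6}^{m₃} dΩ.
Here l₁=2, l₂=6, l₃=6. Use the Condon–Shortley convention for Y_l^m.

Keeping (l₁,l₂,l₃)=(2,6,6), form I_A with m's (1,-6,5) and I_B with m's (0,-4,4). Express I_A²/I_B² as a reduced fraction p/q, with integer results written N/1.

121/2

l's match ⇒ only the (l;m) 3-j factors differ between A and B.
A: triangle coeff Δ(2,6,6) = 1/90090; Σ_t [0,0]: t=0:+1/7257600 = 1/7257600; (3j)²=11/455 [(2 6 6; 1 -6 5)], sign=-1
B: triangle coeff Δ(2,6,6) = 1/90090; Σ_t [0,2]: t=0:+1/322560 t=1:−1/362880 t=2:+1/14515200 = 1/2419200; (3j)²=2/5005 [(2 6 6; 0 -4 4)], sign=+1
I_A²/I_B² = (11/455)/(2/5005) = 121/2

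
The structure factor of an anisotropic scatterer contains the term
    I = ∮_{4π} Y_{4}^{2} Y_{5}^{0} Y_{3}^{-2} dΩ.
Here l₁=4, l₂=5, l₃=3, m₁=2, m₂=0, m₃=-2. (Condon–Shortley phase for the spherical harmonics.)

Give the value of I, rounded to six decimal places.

m-sum 0 ✓  L=12 even ✓  1≤3≤9 ✓
Π(2lᵢ+1) = 9×11×7 = 693
triangle coeff Δ(4,5,3) = 1/180180
Σ_t [2,4]: t=2:+1/576 t=3:−1/144 t=4:+1/576 = -1/288
(3j)²=20/1001 [(4 5 3; 0 0 0)], sign=+1
Σ_t [1,2]: t=1:−1/2880 t=2:+1/576 = 1/720
(3j)²=80/3003 [(4 5 3; 2 0 -2)], sign=-1
⇒ 4πI² = 4800/13013
I = (-1)√(4800/13013/(4π)) = -0.17132746

-0.171327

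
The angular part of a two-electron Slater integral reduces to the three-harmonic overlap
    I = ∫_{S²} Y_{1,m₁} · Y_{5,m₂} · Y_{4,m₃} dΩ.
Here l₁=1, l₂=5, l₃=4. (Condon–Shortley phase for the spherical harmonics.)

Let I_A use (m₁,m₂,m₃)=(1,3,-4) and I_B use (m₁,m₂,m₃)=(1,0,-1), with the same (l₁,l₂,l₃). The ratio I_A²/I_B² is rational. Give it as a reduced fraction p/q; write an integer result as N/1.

1/10

l's match ⇒ only the (l;m) 3-j factors differ between A and B.
A: triangle coeff Δ(1,5,4) = 1/495; Σ_t [0,0]: t=0:+1/80640 = 1/80640; (3j)²=1/495 [(1 5 4; 1 3 -4)], sign=+1
B: triangle coeff Δ(1,5,4) = 1/495; Σ_t [0,0]: t=0:+1/1440 = 1/1440; (3j)²=2/99 [(1 5 4; 1 0 -1)], sign=-1
I_A²/I_B² = (1/495)/(2/99) = 1/10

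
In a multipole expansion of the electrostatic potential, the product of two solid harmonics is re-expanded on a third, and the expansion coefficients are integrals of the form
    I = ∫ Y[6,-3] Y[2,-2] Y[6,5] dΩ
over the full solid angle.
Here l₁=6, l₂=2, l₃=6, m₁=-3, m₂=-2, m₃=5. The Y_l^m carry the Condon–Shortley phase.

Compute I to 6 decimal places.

0.120286

Rules hold: Σm=0, L=14 even, 4≤6≤8.
N = 13·5·13 = 845
Δ = 2!·10!·2!/15! = 1/90090
Racah Σ t=0..2: t=0:+1/69120 t=1:−1/14400 t=2:+1/69120 = -7/172800
⇒ 3j(6 2 6; 0 0 0)² = 14/715, sgn -1
Racah Σ t=0..0: t=0:+1/1451520 = 1/1451520
⇒ 3j(6 2 6; -3 -2 5)² = 1/91, sgn -1
4πI² = N·(3j₀)²·(3jₘ)² = 2/11
I = +1·√(0.181818/4π) = 0.12028562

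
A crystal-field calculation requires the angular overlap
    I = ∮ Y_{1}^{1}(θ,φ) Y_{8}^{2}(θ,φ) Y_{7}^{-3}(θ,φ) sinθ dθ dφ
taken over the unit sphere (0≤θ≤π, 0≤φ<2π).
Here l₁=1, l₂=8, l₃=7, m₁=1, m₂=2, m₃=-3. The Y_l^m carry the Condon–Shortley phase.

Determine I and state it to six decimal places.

0.118504

Rules hold: Σm=0, L=16 even, 7≤7≤9.
N = 3·17·15 = 765
Δ = 2!·0!·14!/17! = 1/2040
Racah Σ t=1..1: t=1:−1/25401600 = -1/25401600
⇒ 3j(1 8 7; 0 0 0)² = 8/255, sgn +1
Racah Σ t=0..0: t=0:+1/174182400 = 1/174182400
⇒ 3j(1 8 7; 1 2 -3)² = 1/136, sgn +1
4πI² = N·(3j₀)²·(3jₘ)² = 3/17
I = +1·√(0.176471/4π) = 0.11850352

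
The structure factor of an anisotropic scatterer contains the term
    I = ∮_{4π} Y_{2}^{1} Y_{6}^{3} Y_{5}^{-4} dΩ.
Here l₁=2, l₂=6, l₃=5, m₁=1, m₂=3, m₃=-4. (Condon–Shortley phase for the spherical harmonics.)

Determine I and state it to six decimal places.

L=13 odd ⇒ parity kills the (l;000) factor ⇒ I = 0

0.000000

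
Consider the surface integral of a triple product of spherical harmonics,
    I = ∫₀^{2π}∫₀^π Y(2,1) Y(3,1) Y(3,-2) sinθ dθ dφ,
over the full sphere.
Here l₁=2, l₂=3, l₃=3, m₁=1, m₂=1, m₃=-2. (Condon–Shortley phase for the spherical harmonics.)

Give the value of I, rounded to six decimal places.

0.162868

Rules hold: Σm=0, L=8 even, 1≤3≤5.
N = 5·7·7 = 245
Δ = 2!·2!·4!/9! = 1/3780
Racah Σ t=0..2: t=0:+1/24 t=1:−1/4 t=2:+1/24 = -1/6
⇒ 3j(2 3 3; 0 0 0)² = 4/105, sgn +1
Racah Σ t=0..1: t=0:+1/48 t=1:−1/12 = -1/16
⇒ 3j(2 3 3; 1 1 -2)² = 1/28, sgn +1
4πI² = N·(3j₀)²·(3jₘ)² = 1/3
I = +1·√(0.333333/4π) = 0.16286750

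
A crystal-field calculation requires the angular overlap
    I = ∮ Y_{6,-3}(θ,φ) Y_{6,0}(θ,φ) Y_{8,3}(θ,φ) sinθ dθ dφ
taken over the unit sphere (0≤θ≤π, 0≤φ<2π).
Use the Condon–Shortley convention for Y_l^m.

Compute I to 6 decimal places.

m-sum 0 ✓  L=20 even ✓  0≤8≤12 ✓
Π(2lᵢ+1) = 13×13×17 = 2873
triangle coeff Δ(6,6,8) = 1/1309458150
Σ_t [0,4]: t=0:+1/49766400 t=1:−1/3110400 t=2:+1/1327104 t=3:−1/3110400 t=4:+1/49766400 = 1/6635520
(3j)²=350/46189 [(6 6 8; 0 0 0)], sign=+1
Σ_t [1,4]: t=1:−1/174182400 t=2:+1/11612160 t=3:−1/6220800 t=4:+1/24883200 = -1/24883200
(3j)²=28/4199 [(6 6 8; -3 0 3)], sign=+1
⇒ 4πI² = 9800/67507
I = (+1)√(9800/67507/(4π)) = 0.10748150

0.107481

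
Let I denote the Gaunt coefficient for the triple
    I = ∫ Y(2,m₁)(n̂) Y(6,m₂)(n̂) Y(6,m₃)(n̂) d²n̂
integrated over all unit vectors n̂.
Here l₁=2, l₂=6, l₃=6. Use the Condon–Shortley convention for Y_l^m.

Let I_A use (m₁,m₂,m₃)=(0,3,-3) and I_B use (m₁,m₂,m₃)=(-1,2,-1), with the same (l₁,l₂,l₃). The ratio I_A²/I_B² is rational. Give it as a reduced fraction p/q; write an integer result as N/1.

Shared (l₁,l₂,l₃)=(2,6,6): N and (l;000)² cancel in I_A²/I_B².
A: Δ = 2!·2!·10!/15! = 1/90090; Racah Σ t=0..2: t=0:+1/1451520 t=1:−1/80640 t=2:+1/120960 = -1/290304; ⇒ 3j(2 6 6; 0 3 -3)² = 5/2002, sgn +1
B: Δ = 2!·2!·10!/15! = 1/90090; Racah Σ t=1..2: t=1:−1/60480 t=2:+1/34560 = 1/80640; ⇒ 3j(2 6 6; -1 2 -1)² = 6/1001, sgn -1
I_A²/I_B² = (5/2002)/(6/1001) = 5/12

5/12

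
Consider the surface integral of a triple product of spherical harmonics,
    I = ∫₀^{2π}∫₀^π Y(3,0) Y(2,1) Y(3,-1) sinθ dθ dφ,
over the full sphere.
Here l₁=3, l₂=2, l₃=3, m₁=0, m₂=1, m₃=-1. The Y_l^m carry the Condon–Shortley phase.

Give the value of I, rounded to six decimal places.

-0.059471

m-sum 0 ✓  L=8 even ✓  1≤3≤5 ✓
Π(2lᵢ+1) = 7×5×7 = 245
triangle coeff Δ(3,2,3) = 1/3780
Σ_t [0,2]: t=0:+1/24 t=1:−1/4 t=2:+1/24 = -1/6
(3j)²=4/105 [(3 2 3; 0 0 0)], sign=+1
Σ_t [1,2]: t=1:−1/8 t=2:+1/12 = -1/24
(3j)²=1/210 [(3 2 3; 0 1 -1)], sign=-1
⇒ 4πI² = 2/45
I = (-1)√(2/45/(4π)) = -0.05947080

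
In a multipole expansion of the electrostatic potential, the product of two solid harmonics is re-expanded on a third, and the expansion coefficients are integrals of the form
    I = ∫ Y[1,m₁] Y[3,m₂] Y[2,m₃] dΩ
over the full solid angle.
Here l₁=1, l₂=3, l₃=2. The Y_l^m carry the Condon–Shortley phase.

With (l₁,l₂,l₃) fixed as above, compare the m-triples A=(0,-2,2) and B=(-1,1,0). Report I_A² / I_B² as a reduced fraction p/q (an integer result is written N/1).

Same 1,3,2: normalisation and zero-m 3j drop out of the ratio.
A: Δ: 2! 0! 4! / 7! → 1/105; sum: t=1:−1/24 = -1/24; 3j²(1 3 2; 0 -2 2) = Δ·Π!·Σ² = 1/21  (sign -1)
B: Δ: 2! 0! 4! / 7! → 1/105; sum: t=2:+1/8 = 1/8; 3j²(1 3 2; -1 1 0) = Δ·Π!·Σ² = 2/35  (sign +1)
I_A²/I_B² = (1/21)/(2/35) = 5/6

5/6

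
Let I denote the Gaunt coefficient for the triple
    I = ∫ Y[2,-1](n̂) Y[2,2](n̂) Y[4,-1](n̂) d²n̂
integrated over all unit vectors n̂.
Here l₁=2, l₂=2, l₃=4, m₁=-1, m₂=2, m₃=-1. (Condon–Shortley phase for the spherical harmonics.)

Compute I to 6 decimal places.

-0.090112

m-sum 0 ✓  L=8 even ✓  0≤4≤4 ✓
Π(2lᵢ+1) = 5×5×9 = 225
triangle coeff Δ(2,2,4) = 1/630
Σ_t [0,0]: t=0:+1/16 = 1/16
(3j)²=2/35 [(2 2 4; 0 0 0)], sign=+1
Σ_t [0,0]: t=0:+1/144 = 1/144
(3j)²=1/126 [(2 2 4; -1 2 -1)], sign=-1
⇒ 4πI² = 5/49
I = (-1)√(5/49/(4π)) = -0.09011188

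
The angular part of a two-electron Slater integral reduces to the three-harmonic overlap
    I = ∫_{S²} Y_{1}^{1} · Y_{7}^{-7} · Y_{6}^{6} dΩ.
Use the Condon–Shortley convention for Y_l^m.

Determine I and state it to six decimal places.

-0.333779

Rules hold: Σm=0, L=14 even, 6≤6≤8.
N = 3·15·13 = 585
Δ = 2!·0!·12!/15! = 1/1365
Racah Σ t=1..1: t=1:−1/518400 = -1/518400
⇒ 3j(1 7 6; 0 0 0)² = 7/195, sgn -1
Racah Σ t=0..0: t=0:+1/958003200 = 1/958003200
⇒ 3j(1 7 6; 1 -7 6)² = 1/15, sgn +1
4πI² = N·(3j₀)²·(3jₘ)² = 7/5
I = -1·√(1.4/4π) = -0.33377906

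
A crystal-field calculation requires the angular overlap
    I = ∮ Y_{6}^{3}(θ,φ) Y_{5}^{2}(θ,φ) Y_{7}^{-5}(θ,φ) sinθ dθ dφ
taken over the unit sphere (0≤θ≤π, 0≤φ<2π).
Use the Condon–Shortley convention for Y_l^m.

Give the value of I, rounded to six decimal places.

Checks pass: Σm=0; 18 even; l₃=7∈[1,11].
(2·6+1)(2·5+1)(2·7+1) = 2145
Δ: 4! 8! 6! / 19! → 1/174594420
sum: t=0:+1/4147200 t=1:−1/207360 t=2:+1/82944 t=3:−1/207360 t=4:+1/4147200 = 1/345600
3j²(6 5 7; 0 0 0) = Δ·Π!·Σ² = 420/46189  (sign -1)
sum: t=1:−1/6220800 t=2:+1/2419200 t=3:−1/11612160 = 29/174182400
3j²(6 5 7; 3 2 -5) = Δ·Π!·Σ² = 841/83980  (sign +1)
combine: 4πI² = 2145·420/46189·841/83980 = 264915/1356277
take √, sign -1: I = -0.12467350

-0.124673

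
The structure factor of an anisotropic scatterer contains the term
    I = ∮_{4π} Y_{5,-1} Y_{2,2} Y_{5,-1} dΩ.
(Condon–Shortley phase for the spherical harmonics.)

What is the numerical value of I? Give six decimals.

0.198089

Checks pass: Σm=0; 12 even; l₃=5∈[3,7].
(2·5+1)(2·2+1)(2·5+1) = 605
Δ: 2! 8! 2! / 13! → 1/38610
sum: t=0:+1/2880 t=1:−1/576 t=2:+1/2880 = -1/960
3j²(5 2 5; 0 0 0) = Δ·Π!·Σ² = 10/429  (sign +1)
sum: t=2:+1/2304 = 1/2304
3j²(5 2 5; -1 2 -1) = Δ·Π!·Σ² = 5/143  (sign +1)
combine: 4πI² = 605·10/429·5/143 = 250/507
take √, sign +1: I = 0.19808933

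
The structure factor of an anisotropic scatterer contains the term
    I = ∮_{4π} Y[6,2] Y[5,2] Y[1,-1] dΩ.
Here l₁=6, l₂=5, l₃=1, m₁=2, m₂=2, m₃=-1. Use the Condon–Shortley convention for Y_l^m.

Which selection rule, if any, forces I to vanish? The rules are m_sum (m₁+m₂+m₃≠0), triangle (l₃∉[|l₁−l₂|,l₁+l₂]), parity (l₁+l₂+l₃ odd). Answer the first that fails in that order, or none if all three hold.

Σmᵢ = 3  ✗
l₃∈[|l₁−l₂|,l₁+l₂]=[1,11], have l₃=1
Σlᵢ = 12 ⇒ even

m_sum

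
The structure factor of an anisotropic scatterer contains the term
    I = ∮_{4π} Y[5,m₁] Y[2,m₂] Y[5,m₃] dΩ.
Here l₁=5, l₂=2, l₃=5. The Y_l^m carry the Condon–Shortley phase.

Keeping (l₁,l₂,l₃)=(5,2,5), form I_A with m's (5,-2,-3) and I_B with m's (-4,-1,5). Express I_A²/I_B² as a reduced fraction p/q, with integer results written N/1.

2/9

l's match ⇒ only the (l;m) 3-j factors differ between A and B.
A: triangle coeff Δ(5,2,5) = 1/38610; Σ_t [0,0]: t=0:+1/161280 = 1/161280; (3j)²=1/143 [(5 2 5; 5 -2 -3)], sign=+1
B: triangle coeff Δ(5,2,5) = 1/38610; Σ_t [1,1]: t=1:−1/80640 = -1/80640; (3j)²=9/286 [(5 2 5; -4 -1 5)], sign=-1
I_A²/I_B² = (1/143)/(9/286) = 2/9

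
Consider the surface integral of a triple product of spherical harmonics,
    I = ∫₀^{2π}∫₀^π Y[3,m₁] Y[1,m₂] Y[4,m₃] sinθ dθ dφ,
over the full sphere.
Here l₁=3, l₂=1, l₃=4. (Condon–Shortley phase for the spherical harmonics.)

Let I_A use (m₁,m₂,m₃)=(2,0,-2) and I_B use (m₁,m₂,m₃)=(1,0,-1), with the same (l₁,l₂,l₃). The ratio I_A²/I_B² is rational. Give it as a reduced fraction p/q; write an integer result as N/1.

Same 3,1,4: normalisation and zero-m 3j drop out of the ratio.
A: Δ: 0! 6! 2! / 9! → 1/252; sum: t=0:+1/120 = 1/120; 3j²(3 1 4; 2 0 -2) = Δ·Π!·Σ² = 1/21  (sign +1)
B: Δ: 0! 6! 2! / 9! → 1/252; sum: t=0:+1/48 = 1/48; 3j²(3 1 4; 1 0 -1) = Δ·Π!·Σ² = 5/84  (sign -1)
I_A²/I_B² = (1/21)/(5/84) = 4/5

4/5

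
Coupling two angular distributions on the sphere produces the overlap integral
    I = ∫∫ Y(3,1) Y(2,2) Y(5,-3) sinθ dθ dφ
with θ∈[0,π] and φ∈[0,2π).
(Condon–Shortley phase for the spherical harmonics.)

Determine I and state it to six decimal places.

Rules hold: Σm=0, L=10 even, 1≤5≤5.
N = 7·5·11 = 385
Δ = 0!·6!·4!/11! = 1/2310
Racah Σ t=0..0: t=0:+1/144 = 1/144
⇒ 3j(3 2 5; 0 0 0)² = 10/231, sgn -1
Racah Σ t=0..0: t=0:+1/1152 = 1/1152
⇒ 3j(3 2 5; 1 2 -3)² = 1/33, sgn +1
4πI² = N·(3j₀)²·(3jₘ)² = 50/99
I = -1·√(0.505051/4π) = -0.20047604

-0.200476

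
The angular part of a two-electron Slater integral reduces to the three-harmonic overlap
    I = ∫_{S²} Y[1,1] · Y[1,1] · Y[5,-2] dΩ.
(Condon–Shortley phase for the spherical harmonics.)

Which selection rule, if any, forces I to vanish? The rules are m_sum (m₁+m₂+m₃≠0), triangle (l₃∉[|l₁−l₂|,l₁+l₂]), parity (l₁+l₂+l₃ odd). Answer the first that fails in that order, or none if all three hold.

azimuthal sum: 1 + 1 − 2 = 0  ✓
0 ≤ 5 ≤ 2 (triangle on l)  ✗
L = 1 + 1 + 5 = 7 (odd)

triangle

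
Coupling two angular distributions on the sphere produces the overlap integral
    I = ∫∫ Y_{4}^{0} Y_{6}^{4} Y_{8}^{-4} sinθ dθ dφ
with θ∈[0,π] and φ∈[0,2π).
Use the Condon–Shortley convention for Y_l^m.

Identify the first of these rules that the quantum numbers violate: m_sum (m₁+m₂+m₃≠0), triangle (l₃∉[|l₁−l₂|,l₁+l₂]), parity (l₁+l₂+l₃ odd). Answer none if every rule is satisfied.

none

azimuthal sum: 0 + 4 − 4 = 0  ✓
2 ≤ 8 ≤ 10 (triangle on l)  ✓
L = 4 + 6 + 8 = 18 (even)  ✓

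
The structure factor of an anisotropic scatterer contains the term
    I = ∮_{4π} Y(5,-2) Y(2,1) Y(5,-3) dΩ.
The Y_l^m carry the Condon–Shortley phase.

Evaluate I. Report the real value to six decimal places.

-2 + 1 − 3 = -4 ≠ 0: azimuthal integral kills it; I = 0

0.000000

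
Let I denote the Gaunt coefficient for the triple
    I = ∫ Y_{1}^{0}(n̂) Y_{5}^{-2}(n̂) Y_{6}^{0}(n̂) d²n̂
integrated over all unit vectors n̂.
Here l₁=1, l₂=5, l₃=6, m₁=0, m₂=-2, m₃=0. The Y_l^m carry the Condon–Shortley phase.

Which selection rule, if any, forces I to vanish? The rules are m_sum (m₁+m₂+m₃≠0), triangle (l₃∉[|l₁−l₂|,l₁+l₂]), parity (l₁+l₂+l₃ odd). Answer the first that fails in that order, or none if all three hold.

m₁+m₂+m₃ = 0 − 2 + 0 = -2  ✗
triangle: |1−5|=4 ≤ l₃=6 ≤ 1+5=6
parity: l₁+l₂+l₃ = 12 is even

m_sum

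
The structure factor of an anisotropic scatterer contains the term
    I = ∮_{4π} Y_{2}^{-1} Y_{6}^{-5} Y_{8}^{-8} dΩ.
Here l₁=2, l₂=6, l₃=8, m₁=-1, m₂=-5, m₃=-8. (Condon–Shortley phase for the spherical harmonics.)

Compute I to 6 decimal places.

0.000000

Σmᵢ = -14 ≠ 0, so the φ-integral vanishes; I = 0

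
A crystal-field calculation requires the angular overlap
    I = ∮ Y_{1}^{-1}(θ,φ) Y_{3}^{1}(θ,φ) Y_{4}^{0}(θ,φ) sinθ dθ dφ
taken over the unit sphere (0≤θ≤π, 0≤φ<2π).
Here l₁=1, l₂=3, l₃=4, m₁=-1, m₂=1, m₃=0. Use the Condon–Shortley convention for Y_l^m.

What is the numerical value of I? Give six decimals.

0.150786

Rules hold: Σm=0, L=8 even, 2≤4≤4.
N = 3·7·9 = 189
Δ = 0!·2!·6!/9! = 1/252
Racah Σ t=0..0: t=0:+1/36 = 1/36
⇒ 3j(1 3 4; 0 0 0)² = 4/63, sgn +1
Racah Σ t=0..0: t=0:+1/96 = 1/96
⇒ 3j(1 3 4; -1 1 0)² = 1/42, sgn +1
4πI² = N·(3j₀)²·(3jₘ)² = 2/7
I = +1·√(0.285714/4π) = 0.15078601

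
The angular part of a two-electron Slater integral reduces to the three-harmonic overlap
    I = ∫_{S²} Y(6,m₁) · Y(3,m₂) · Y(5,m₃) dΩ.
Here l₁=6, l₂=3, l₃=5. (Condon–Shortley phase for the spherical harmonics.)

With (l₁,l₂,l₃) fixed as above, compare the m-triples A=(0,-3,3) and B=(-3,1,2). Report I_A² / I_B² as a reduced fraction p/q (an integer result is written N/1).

14/27

Same 6,3,5: normalisation and zero-m 3j drop out of the ratio.
A: Δ: 4! 8! 2! / 15! → 1/675675; sum: t=0:+1/69120 = 1/69120; 3j²(6 3 5; 0 -3 3) = Δ·Π!·Σ² = 4/429  (sign +1)
B: Δ: 4! 8! 2! / 15! → 1/675675; sum: t=2:+1/40320 t=3:−1/8640 t=4:+1/34560 = -1/16128; 3j²(6 3 5; -3 1 2) = Δ·Π!·Σ² = 18/1001  (sign +1)
I_A²/I_B² = (4/429)/(18/1001) = 14/27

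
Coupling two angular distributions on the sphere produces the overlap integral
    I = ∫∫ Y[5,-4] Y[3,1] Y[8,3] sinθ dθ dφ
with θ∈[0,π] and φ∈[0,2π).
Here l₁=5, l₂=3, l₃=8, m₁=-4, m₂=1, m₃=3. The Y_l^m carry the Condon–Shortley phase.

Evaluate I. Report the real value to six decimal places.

-0.069622

Checks pass: Σm=0; 16 even; l₃=8∈[2,8].
(2·5+1)(2·3+1)(2·8+1) = 1309
Δ: 0! 10! 6! / 17! → 1/136136
sum: t=0:+1/518400 = 1/518400
3j²(5 3 8; 0 0 0) = Δ·Π!·Σ² = 56/2431  (sign +1)
sum: t=0:+1/17418240 = 1/17418240
3j²(5 3 8; -4 1 3) = Δ·Π!·Σ² = 25/12376  (sign -1)
combine: 4πI² = 1309·56/2431·25/12376 = 175/2873
take √, sign -1: I = -0.06962197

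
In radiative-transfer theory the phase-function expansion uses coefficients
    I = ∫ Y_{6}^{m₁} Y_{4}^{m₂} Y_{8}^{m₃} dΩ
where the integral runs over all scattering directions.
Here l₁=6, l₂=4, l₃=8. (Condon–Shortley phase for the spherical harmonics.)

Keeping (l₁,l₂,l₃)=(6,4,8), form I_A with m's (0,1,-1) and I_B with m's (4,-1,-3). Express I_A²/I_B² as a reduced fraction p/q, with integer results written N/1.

Shared (l₁,l₂,l₃)=(6,4,8): N and (l;000)² cancel in I_A²/I_B².
A: Δ = 2!·10!·6!/19! = 1/23279256; Racah Σ t=0..2: t=0:+1/4147200 t=1:−1/691200 t=2:+1/1244160 = -1/2488320; ⇒ 3j(6 4 8; 0 1 -1)² = 875/184756, sgn +1
B: Δ = 2!·10!·6!/19! = 1/23279256; Racah Σ t=0..2: t=0:+1/5806080 t=1:−1/17418240 t=2:+1/870912000 = 101/870912000; ⇒ 3j(6 4 8; 4 -1 -3)² = 10201/705432, sgn -1
I_A²/I_B² = (875/184756)/(10201/705432) = 36750/112211

36750/112211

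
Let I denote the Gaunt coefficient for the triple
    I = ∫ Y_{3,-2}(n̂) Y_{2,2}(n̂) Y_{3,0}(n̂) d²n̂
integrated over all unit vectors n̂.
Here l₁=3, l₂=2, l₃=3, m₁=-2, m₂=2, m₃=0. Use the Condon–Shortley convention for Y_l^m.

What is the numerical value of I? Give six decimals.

-0.188063

m-sum 0 ✓  L=8 even ✓  1≤3≤5 ✓
Π(2lᵢ+1) = 7×5×7 = 245
triangle coeff Δ(3,2,3) = 1/3780
Σ_t [0,2]: t=0:+1/24 t=1:−1/4 t=2:+1/24 = -1/6
(3j)²=4/105 [(3 2 3; 0 0 0)], sign=+1
Σ_t [2,2]: t=2:+1/24 = 1/24
(3j)²=1/21 [(3 2 3; -2 2 0)], sign=-1
⇒ 4πI² = 4/9
I = (-1)√(4/9/(4π)) = -0.18806319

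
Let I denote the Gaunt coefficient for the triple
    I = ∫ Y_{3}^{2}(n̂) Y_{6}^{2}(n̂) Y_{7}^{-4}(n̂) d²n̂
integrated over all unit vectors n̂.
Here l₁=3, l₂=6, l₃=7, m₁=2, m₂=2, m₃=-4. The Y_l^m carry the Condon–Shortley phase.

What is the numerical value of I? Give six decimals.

Rules hold: Σm=0, L=16 even, 3≤7≤9.
N = 7·13·15 = 1365
Δ = 2!·4!·10!/17! = 1/2042040
Racah Σ t=0..2: t=0:+1/207360 t=1:−1/57600 t=2:+1/207360 = -1/129600
⇒ 3j(3 6 7; 0 0 0)² = 168/12155, sgn +1
Racah Σ t=0..1: t=0:+1/967680 t=1:−1/725760 = -1/2903040
⇒ 3j(3 6 7; 2 2 -4)² = 5/3094, sgn +1
4πI² = N·(3j₀)²·(3jₘ)² = 1260/41327
I = +1·√(0.0304885/4π) = 0.04925648

0.049256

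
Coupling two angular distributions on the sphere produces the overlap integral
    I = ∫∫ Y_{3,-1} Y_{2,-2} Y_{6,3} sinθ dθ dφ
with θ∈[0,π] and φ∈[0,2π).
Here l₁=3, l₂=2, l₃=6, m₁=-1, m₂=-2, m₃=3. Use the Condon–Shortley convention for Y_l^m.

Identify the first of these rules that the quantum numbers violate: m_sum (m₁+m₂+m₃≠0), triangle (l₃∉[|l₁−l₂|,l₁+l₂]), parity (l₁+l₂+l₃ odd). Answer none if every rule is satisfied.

triangle

Σmᵢ = 0  ✓
l₃∈[|l₁−l₂|,l₁+l₂]=[1,5], have l₃=6  ✗
Σlᵢ = 11 ⇒ odd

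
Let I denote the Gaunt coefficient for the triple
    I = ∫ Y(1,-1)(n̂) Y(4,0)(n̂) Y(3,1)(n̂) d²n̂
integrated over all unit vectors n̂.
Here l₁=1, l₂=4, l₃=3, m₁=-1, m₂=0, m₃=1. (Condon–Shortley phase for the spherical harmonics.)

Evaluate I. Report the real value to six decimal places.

Rules hold: Σm=0, L=8 even, 3≤3≤5.
N = 3·9·7 = 189
Δ = 2!·0!·6!/9! = 1/252
Racah Σ t=1..1: t=1:−1/36 = -1/36
⇒ 3j(1 4 3; 0 0 0)² = 4/63, sgn +1
Racah Σ t=2..2: t=2:+1/96 = 1/96
⇒ 3j(1 4 3; -1 0 1)² = 1/42, sgn +1
4πI² = N·(3j₀)²·(3jₘ)² = 2/7
I = +1·√(0.285714/4π) = 0.15078601

0.150786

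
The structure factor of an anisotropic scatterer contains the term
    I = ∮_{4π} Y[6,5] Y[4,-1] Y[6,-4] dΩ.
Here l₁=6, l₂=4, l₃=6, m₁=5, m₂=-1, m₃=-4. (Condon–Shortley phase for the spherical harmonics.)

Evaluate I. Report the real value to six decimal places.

0.047465

Rules hold: Σm=0, L=16 even, 2≤6≤10.
N = 13·9·13 = 1521
Δ = 4!·8!·4!/17! = 1/15315300
Racah Σ t=0..4: t=0:+1/829440 t=1:−1/25920 t=2:+1/9216 t=3:−1/25920 t=4:+1/829440 = 7/207360
⇒ 3j(6 4 6; 0 0 0)² = 28/2431, sgn +1
Racah Σ t=0..1: t=0:+1/725760 t=1:−1/967680 = 1/2903040
⇒ 3j(6 4 6; 5 -1 -4)² = 5/3094, sgn +1
4πI² = N·(3j₀)²·(3jₘ)² = 90/3179
I = +1·√(0.0283108/4π) = 0.04746473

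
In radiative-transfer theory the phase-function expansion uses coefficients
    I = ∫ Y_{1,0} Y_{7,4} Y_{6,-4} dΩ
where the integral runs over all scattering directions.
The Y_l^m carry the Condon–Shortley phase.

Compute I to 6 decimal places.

0.201000

Checks pass: Σm=0; 14 even; l₃=6∈[6,8].
(2·1+1)(2·7+1)(2·6+1) = 585
Δ: 2! 0! 12! / 15! → 1/1365
sum: t=1:−1/518400 = -1/518400
3j²(1 7 6; 0 0 0) = Δ·Π!·Σ² = 7/195  (sign -1)
sum: t=1:−1/7257600 = -1/7257600
3j²(1 7 6; 0 4 -4) = Δ·Π!·Σ² = 11/455  (sign -1)
combine: 4πI² = 585·7/195·11/455 = 33/65
take √, sign +1: I = 0.20099968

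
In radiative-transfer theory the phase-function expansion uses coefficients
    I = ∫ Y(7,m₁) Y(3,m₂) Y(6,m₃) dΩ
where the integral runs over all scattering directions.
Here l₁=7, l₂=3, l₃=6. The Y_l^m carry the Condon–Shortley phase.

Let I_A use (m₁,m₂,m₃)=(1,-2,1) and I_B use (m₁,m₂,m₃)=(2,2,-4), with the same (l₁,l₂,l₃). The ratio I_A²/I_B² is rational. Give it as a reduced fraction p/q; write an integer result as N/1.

Shared (l₁,l₂,l₃)=(7,3,6): N and (l;000)² cancel in I_A²/I_B².
A: Δ = 4!·10!·2!/17! = 1/2042040; Racah Σ t=0..1: t=0:+1/414720 t=1:−1/172800 = -7/2073600; ⇒ 3j(7 3 6; 1 -2 1)² = 343/29172, sgn +1
B: Δ = 4!·10!·2!/17! = 1/2042040; Racah Σ t=3..4: t=3:−1/967680 t=4:+1/8709120 = -1/1088640; ⇒ 3j(7 3 6; 2 2 -4)² = 800/51051, sgn -1
I_A²/I_B² = (343/29172)/(800/51051) = 2401/3200

2401/3200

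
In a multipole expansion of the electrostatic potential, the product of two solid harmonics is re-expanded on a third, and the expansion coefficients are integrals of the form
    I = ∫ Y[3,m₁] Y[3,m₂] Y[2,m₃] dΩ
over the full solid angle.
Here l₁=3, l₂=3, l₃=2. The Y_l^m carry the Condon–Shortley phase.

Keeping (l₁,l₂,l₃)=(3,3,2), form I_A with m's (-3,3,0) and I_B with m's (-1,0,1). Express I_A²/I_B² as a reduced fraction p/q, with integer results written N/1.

Same 3,3,2: normalisation and zero-m 3j drop out of the ratio.
A: Δ: 4! 2! 2! / 9! → 1/3780; sum: t=4:+1/96 = 1/96; 3j²(3 3 2; -3 3 0) = Δ·Π!·Σ² = 5/84  (sign +1)
B: Δ: 4! 2! 2! / 9! → 1/3780; sum: t=2:+1/8 t=3:−1/12 = 1/24; 3j²(3 3 2; -1 0 1) = Δ·Π!·Σ² = 1/210  (sign -1)
I_A²/I_B² = (5/84)/(1/210) = 25/2

25/2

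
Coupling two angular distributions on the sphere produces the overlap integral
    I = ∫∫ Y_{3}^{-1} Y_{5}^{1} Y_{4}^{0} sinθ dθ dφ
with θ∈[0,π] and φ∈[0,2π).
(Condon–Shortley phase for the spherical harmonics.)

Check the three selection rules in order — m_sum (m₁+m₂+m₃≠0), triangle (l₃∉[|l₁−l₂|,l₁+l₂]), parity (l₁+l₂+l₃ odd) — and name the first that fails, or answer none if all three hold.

none

azimuthal sum: -1 + 1 + 0 = 0  ✓
2 ≤ 4 ≤ 8 (triangle on l)  ✓
L = 3 + 5 + 4 = 12 (even)  ✓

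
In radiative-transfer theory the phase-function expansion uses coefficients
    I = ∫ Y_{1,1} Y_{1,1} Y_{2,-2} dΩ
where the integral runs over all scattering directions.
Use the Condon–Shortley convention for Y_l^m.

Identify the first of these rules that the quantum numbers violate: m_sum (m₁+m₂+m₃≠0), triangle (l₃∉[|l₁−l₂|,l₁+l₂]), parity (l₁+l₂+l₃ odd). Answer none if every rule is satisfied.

none

azimuthal sum: 1 + 1 − 2 = 0  ✓
0 ≤ 2 ≤ 2 (triangle on l)  ✓
L = 1 + 1 + 2 = 4 (even)  ✓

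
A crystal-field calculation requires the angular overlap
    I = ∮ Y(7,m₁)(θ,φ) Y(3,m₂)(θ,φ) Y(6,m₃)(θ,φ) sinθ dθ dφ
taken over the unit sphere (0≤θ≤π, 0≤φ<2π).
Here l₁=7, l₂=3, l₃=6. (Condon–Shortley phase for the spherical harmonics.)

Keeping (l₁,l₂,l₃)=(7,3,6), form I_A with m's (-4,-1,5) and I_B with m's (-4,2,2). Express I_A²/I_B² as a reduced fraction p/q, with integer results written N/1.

1859/150

l's match ⇒ only the (l;m) 3-j factors differ between A and B.
A: triangle coeff Δ(7,3,6) = 1/2042040; Σ_t [1,2]: t=1:−1/21772800 t=2:+1/2903040 = 13/43545600; (3j)²=143/7140 [(7 3 6; -4 -1 5)], sign=-1
B: triangle coeff Δ(7,3,6) = 1/2042040; Σ_t [3,4]: t=3:−1/967680 t=4:+1/725760 = 1/2903040; (3j)²=5/3094 [(7 3 6; -4 2 2)], sign=+1
I_A²/I_B² = (143/7140)/(5/3094) = 1859/150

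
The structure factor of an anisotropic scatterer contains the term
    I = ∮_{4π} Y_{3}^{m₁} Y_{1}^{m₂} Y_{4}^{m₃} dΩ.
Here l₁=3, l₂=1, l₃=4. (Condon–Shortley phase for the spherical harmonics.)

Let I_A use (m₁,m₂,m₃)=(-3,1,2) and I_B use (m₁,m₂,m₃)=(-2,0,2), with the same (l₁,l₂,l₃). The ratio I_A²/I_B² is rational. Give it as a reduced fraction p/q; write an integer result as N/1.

1/12

Shared (l₁,l₂,l₃)=(3,1,4): N and (l;000)² cancel in I_A²/I_B².
A: Δ = 0!·6!·2!/9! = 1/252; Racah Σ t=0..0: t=0:+1/1440 = 1/1440; ⇒ 3j(3 1 4; -3 1 2)² = 1/252, sgn +1
B: Δ = 0!·6!·2!/9! = 1/252; Racah Σ t=0..0: t=0:+1/120 = 1/120; ⇒ 3j(3 1 4; -2 0 2)² = 1/21, sgn +1
I_A²/I_B² = (1/252)/(1/21) = 1/12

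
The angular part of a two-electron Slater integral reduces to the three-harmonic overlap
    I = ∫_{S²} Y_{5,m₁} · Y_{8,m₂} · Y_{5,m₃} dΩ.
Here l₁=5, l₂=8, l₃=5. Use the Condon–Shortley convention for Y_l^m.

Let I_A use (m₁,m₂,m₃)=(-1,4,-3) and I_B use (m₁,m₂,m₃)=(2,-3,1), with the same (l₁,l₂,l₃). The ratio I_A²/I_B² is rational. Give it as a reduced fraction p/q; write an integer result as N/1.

1/90

Same 5,8,5: normalisation and zero-m 3j drop out of the ratio.
A: Δ: 8! 2! 8! / 19! → 1/37413090; sum: t=4:+1/46448640 t=5:−1/3628800 t=6:+1/4147200 = -1/77414400; 3j²(5 8 5; -1 4 -3) = Δ·Π!·Σ² = 3/41990  (sign -1)
B: Δ: 8! 2! 8! / 19! → 1/37413090; sum: t=1:−1/5806080 t=2:+1/1036800 t=3:−1/2073600 = 1/3225600; 3j²(5 8 5; 2 -3 1) = Δ·Π!·Σ² = 27/4199  (sign +1)
I_A²/I_B² = (3/41990)/(27/4199) = 1/90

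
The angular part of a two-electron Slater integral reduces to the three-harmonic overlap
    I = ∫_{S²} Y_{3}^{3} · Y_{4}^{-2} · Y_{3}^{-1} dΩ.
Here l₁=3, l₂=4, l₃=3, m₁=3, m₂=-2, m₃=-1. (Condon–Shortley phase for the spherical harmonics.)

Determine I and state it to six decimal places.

Rules hold: Σm=0, L=10 even, 1≤3≤7.
N = 7·9·7 = 441
Δ = 4!·2!·4!/11! = 1/34650
Racah Σ t=1..3: t=1:−1/72 t=2:+1/16 t=3:−1/72 = 5/144
⇒ 3j(3 4 3; 0 0 0)² = 2/77, sgn -1
Racah Σ t=0..0: t=0:+1/192 = 1/192
⇒ 3j(3 4 3; 3 -2 -1)² = 3/77, sgn +1
4πI² = N·(3j₀)²·(3jₘ)² = 54/121
I = -1·√(0.446281/4π) = -0.18845135

-0.188451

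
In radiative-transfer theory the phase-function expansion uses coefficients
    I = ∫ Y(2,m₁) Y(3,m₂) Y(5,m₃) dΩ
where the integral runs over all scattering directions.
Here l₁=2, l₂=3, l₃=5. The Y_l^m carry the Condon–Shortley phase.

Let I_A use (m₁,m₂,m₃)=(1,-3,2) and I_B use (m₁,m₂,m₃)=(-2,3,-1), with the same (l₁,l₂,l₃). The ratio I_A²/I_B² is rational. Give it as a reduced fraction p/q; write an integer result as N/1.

Same 2,3,5: normalisation and zero-m 3j drop out of the ratio.
A: Δ: 0! 4! 6! / 11! → 1/2310; sum: t=0:+1/4320 = 1/4320; 3j²(2 3 5; 1 -3 2) = Δ·Π!·Σ² = 1/330  (sign -1)
B: Δ: 0! 4! 6! / 11! → 1/2310; sum: t=0:+1/17280 = 1/17280; 3j²(2 3 5; -2 3 -1) = Δ·Π!·Σ² = 1/2310  (sign +1)
I_A²/I_B² = (1/330)/(1/2310) = 7/1

7/1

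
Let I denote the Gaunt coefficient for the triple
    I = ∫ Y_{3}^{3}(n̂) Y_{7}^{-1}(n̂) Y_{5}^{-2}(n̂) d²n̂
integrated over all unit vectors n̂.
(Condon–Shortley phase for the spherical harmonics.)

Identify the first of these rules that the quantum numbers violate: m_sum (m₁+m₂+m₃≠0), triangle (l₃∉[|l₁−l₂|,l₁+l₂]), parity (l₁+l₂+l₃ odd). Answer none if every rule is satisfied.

azimuthal sum: 3 − 1 − 2 = 0  ✓
4 ≤ 5 ≤ 10 (triangle on l)  ✓
L = 3 + 7 + 5 = 15 (odd)  ✗

parity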